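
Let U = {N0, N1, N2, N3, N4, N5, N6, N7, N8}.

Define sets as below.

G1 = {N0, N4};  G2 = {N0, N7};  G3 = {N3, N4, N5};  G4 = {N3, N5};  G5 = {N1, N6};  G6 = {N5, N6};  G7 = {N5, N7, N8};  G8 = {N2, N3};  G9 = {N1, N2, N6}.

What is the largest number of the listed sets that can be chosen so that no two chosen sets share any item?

G1, G5, G7, G8 are pairwise disjoint (G1={N0,N4}; G5={N1,N6}; G7={N5,N7,N8}; G8={N2,N3}).
Every remaining set overlaps one of these, and no 5 of the listed sets are pairwise disjoint, so 4 is the maximum.

4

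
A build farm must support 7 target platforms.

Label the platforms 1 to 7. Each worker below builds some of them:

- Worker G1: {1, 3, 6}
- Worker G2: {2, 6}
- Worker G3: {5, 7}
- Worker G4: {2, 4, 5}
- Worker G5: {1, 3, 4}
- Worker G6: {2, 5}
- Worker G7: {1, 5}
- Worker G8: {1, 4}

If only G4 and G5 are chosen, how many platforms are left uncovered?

Union of G4, G5 = {1, 2, 3, 4, 5}.
Not covered: 6, 7 — 2 platforms.

2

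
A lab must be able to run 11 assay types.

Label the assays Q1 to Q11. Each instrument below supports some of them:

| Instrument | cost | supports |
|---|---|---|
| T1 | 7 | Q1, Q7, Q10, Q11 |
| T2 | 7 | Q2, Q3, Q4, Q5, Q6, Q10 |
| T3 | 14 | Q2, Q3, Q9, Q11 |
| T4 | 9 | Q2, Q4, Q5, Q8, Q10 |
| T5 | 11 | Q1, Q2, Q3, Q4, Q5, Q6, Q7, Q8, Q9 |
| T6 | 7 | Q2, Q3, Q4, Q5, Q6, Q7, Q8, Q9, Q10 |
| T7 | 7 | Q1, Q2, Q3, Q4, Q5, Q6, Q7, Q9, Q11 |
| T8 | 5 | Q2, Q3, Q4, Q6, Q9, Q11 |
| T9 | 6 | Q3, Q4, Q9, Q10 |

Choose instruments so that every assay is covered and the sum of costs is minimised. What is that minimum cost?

T1, T6 together cover every assay (T1 ∪ T6 = {Q1, Q2, Q3, Q4, Q5, Q6, Q7, Q8, Q9, Q10, Q11}); total cost 7 + 7 = 14.
No covering selection has total cost below 14.

14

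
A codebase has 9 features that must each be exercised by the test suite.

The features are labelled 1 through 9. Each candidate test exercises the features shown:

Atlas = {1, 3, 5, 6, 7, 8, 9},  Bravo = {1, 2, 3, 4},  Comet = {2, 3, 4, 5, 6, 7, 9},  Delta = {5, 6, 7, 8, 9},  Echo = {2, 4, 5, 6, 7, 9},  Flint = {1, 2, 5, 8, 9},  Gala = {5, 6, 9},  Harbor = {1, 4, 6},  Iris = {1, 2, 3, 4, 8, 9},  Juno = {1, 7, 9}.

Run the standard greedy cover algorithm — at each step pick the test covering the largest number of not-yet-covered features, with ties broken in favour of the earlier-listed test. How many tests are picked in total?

Greedy: pick Atlas (covers 7 new) → pick Bravo (covers 2 new). Total picks: 2.

2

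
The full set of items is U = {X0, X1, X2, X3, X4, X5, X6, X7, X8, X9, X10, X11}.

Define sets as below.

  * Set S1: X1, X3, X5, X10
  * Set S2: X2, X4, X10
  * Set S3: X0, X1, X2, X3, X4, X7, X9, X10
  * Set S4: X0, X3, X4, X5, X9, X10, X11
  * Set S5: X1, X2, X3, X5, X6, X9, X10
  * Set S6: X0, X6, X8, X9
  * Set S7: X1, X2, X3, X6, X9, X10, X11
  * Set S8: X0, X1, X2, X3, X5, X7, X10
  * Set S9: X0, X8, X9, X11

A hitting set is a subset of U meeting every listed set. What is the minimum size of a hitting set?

The 2 items {X8, X10} hit every set.
The sets S1, S6 are pairwise disjoint, so any hitting set needs a separate item for each — at least 2. Hence 2 is optimal.

2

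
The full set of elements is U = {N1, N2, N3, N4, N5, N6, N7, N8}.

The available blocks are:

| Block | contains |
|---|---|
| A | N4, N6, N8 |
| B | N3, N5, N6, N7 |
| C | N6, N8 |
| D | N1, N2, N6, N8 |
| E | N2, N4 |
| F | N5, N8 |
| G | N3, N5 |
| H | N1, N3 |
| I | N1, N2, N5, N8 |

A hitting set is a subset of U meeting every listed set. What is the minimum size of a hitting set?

3

T = {N3, N4, N8} meets every block (each contains at least one member of T), and |T| = 3.
The blocks C, E, G are pairwise disjoint, so any hitting set needs a separate element for each — at least 3. Hence 3 is optimal.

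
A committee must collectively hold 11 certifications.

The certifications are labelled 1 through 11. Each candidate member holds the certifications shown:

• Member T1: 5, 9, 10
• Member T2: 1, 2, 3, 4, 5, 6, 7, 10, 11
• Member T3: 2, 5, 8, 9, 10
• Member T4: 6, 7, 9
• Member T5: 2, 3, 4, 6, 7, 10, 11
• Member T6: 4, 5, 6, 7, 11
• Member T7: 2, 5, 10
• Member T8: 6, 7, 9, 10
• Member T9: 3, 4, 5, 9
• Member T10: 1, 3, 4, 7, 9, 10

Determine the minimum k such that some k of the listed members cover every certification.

2

T2 and T3 together: T2 ∪ T3 = {1, 2, 3, 4, 5, 6, 7, 8, 9, 10, 11} — every certification is covered.
No single member has all 11 certifications (the largest, T2, has 9), so 2 is optimal.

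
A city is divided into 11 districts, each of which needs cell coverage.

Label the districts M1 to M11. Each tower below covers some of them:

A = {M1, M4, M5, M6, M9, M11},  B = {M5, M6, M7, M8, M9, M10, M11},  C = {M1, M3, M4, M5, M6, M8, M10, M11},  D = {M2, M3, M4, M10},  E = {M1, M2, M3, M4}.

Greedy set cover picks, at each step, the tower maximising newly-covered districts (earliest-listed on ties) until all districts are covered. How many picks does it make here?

Greedy: pick C (covers 8 new) → pick B (covers 2 new) → pick D (covers 1 new). Total picks: 3.
(The true minimum cover uses only 2 towers, so greedy is not optimal here.)

3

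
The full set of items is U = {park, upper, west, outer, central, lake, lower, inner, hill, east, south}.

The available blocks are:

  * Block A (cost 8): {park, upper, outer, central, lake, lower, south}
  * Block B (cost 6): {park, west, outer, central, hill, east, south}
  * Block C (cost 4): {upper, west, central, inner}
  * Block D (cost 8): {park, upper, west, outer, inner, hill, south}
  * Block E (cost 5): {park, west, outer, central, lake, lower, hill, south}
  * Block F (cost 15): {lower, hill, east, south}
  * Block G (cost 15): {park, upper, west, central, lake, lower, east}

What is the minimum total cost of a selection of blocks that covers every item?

15

B, C, E together cover every item (B ∪ C ∪ E = {park, upper, west, outer, central, lake, lower, inner, hill, east, south}); total cost 6 + 4 + 5 = 15.
No covering selection has total cost below 15.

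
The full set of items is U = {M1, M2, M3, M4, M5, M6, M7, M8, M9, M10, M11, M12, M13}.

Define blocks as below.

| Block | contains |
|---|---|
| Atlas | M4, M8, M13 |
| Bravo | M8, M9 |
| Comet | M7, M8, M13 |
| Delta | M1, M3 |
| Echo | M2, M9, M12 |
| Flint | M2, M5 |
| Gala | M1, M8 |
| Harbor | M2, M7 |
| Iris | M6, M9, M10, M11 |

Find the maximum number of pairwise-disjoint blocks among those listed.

4

Atlas, Delta, Harbor, Iris are pairwise disjoint (Atlas={M4,M8,M13}; Delta={M1,M3}; Harbor={M2,M7}; Iris={M6,M9,M10,M11}).
Every remaining block overlaps one of these, and no 5 of the listed blocks are pairwise disjoint, so 4 is the maximum.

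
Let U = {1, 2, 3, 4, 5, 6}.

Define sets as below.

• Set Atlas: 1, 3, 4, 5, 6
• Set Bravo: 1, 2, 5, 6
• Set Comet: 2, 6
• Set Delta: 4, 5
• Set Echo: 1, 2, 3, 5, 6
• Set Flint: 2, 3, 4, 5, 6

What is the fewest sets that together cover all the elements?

Take {Atlas, Bravo}. Their union is {1, 2, 3, 4, 5, 6}, which is all 6 elements.
No single set has all 6 elements (the largest, Atlas, has 5), so 2 is optimal.

2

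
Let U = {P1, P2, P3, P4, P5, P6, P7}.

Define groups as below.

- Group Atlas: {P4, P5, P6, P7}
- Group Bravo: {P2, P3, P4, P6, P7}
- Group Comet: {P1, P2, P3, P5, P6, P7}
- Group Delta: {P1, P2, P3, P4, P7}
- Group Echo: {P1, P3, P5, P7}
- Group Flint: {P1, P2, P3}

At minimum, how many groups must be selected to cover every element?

2

Bravo and Comet cover everything between them: the union {P1, P2, P3, P4, P5, P6, P7} is all of U.
No single group has all 7 elements (the largest, Comet, has 6), so 2 is optimal.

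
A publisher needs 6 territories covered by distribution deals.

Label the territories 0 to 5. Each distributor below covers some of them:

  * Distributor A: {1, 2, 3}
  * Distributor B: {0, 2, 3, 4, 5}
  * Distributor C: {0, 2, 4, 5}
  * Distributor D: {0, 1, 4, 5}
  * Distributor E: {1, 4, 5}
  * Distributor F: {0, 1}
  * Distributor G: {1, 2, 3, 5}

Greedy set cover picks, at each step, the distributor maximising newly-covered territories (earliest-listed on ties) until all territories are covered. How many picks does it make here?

2

Greedy: pick B (covers 5 new) → pick A (covers 1 new). Total picks: 2.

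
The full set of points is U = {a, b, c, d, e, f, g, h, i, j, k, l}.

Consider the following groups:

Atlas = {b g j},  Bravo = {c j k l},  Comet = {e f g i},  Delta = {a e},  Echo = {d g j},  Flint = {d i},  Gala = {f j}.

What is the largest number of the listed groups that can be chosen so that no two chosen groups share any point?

3

Delta, Flint, Gala are pairwise disjoint (Delta={a,e}; Flint={d,i}; Gala={f,j}).
Every remaining group overlaps one of these, and no 4 of the listed groups are pairwise disjoint, so 3 is the maximum.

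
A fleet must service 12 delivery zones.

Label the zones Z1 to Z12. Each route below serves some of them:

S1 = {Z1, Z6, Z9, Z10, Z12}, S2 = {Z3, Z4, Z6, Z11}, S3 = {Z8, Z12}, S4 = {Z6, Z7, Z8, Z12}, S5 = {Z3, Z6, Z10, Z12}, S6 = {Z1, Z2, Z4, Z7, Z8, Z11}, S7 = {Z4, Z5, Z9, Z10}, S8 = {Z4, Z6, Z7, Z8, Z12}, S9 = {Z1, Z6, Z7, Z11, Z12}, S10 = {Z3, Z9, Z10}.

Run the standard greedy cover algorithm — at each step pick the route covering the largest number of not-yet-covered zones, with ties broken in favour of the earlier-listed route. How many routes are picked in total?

Greedy: pick S6 (covers 6 new) → pick S1 (covers 4 new) → pick S2 (covers 1 new) → pick S7 (covers 1 new). Total picks: 4.
(The true minimum cover uses only 3 routes, so greedy is not optimal here.)

4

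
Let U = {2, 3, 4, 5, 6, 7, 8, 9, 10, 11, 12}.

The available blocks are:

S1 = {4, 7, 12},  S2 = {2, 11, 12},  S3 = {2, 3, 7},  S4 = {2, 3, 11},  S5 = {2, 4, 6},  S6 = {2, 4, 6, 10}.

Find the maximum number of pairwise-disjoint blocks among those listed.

S1, S4 are pairwise disjoint (S1={4,7,12}; S4={2,3,11}).
Every remaining block overlaps one of these, and no 3 of the listed blocks are pairwise disjoint, so 2 is the maximum.

2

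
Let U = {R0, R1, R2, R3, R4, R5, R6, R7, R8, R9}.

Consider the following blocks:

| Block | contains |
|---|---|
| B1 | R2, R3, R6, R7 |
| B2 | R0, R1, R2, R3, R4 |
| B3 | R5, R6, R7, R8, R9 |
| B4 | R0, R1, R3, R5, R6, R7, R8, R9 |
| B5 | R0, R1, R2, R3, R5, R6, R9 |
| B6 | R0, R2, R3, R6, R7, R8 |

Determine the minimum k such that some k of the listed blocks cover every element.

2

B2 and B4 cover everything between them: the union {R0, R1, R2, R3, R4, R5, R6, R7, R8, R9} is all of U.
No single block has all 10 elements (the largest, B4, has 8), so 2 is optimal.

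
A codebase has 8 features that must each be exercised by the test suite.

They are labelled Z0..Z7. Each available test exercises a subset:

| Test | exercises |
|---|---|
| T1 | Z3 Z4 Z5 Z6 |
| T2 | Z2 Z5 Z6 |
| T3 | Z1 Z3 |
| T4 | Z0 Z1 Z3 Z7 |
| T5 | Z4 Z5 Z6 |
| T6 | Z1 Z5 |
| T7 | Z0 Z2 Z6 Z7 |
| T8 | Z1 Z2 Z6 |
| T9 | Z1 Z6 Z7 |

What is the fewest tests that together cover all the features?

T1 and T4 and T7 together: T1 ∪ T4 ∪ T7 = {Z0, Z1, Z2, Z3, Z4, Z5, Z6, Z7} — every feature is covered.
No 2 of the 9 tests cover everything (all 36 combinations miss at least one feature), so 3 is optimal.

3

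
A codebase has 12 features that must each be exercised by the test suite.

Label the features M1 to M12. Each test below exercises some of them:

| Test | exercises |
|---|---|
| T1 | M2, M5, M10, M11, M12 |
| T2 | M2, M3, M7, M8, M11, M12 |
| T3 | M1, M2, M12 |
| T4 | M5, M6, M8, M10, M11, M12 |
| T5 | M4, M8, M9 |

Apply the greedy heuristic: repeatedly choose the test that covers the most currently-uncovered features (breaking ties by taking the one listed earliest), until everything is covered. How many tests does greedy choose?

4

Greedy: pick T2 (covers 6 new) → pick T4 (covers 3 new) → pick T5 (covers 2 new) → pick T3 (covers 1 new). Total picks: 4.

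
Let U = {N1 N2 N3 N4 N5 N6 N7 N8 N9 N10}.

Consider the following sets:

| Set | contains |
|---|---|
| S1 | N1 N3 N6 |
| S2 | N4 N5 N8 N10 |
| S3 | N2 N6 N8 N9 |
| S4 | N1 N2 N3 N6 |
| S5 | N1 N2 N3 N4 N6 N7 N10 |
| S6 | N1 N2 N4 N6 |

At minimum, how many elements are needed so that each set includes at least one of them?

2

H = {N6, N8} meets every set (each contains at least one member of H), and |H| = 2.
The sets S1, S2 are pairwise disjoint, so any hitting set needs a separate element for each — at least 2. Hence 2 is optimal.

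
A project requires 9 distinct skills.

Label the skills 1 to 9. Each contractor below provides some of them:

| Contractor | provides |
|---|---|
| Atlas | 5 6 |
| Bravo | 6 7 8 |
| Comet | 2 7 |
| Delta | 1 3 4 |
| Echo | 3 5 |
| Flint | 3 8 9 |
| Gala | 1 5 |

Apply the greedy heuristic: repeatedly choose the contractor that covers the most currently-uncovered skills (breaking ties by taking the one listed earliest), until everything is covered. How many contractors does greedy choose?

Greedy: pick Bravo (covers 3 new) → pick Delta (covers 3 new) → pick Atlas (covers 1 new) → pick Comet (covers 1 new) → pick Flint (covers 1 new). Total picks: 5.
(The true minimum cover uses only 4 contractors, so greedy is not optimal here.)

5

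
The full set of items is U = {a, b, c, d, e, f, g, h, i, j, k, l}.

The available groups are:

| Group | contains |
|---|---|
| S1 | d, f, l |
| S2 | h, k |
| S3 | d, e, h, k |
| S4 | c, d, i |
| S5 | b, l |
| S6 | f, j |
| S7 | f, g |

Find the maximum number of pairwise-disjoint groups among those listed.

S2, S4, S5, S6 are pairwise disjoint (S2={h,k}; S4={c,d,i}; S5={b,l}; S6={f,j}).
Every remaining group overlaps one of these, and no 5 of the listed groups are pairwise disjoint, so 4 is the maximum.

4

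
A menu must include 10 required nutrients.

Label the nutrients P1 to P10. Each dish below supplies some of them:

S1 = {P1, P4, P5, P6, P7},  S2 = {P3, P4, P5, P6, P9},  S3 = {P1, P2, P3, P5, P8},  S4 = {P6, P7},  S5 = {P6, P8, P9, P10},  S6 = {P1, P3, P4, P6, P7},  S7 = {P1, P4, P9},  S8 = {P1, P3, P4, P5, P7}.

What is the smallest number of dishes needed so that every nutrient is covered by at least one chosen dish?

S3 and S5 and S6 together: S3 ∪ S5 ∪ S6 = {P1, P2, P3, P4, P5, P6, P7, P8, P9, P10} — every nutrient is covered.
Only S3 contains P2, so S3 is forced; the remaining 5 nutrients need at least 2 more dishes (each remaining dish adds at most 3) — so at least 3 dishes are needed, and 3 is optimal.

3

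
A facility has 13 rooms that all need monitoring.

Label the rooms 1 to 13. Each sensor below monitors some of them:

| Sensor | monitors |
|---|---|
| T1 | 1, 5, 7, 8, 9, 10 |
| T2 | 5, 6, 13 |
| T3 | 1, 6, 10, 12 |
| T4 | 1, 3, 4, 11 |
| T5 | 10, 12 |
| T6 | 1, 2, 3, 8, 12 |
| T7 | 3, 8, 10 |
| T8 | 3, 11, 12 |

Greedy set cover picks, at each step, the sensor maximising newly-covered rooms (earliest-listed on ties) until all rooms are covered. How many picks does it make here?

4

Greedy: pick T1 (covers 6 new) → pick T4 (covers 3 new) → pick T2 (covers 2 new) → pick T6 (covers 2 new). Total picks: 4.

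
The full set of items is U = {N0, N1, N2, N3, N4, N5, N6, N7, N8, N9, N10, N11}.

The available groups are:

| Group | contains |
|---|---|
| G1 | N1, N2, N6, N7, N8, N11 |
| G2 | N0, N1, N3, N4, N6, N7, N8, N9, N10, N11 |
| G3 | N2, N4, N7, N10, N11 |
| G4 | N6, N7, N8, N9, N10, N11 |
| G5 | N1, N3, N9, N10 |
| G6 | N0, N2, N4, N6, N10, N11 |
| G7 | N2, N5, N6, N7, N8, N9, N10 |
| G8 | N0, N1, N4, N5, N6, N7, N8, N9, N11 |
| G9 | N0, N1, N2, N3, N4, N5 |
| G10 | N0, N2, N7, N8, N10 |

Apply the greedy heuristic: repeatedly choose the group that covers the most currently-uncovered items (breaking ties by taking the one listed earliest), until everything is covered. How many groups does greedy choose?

2

Greedy: pick G2 (covers 10 new) → pick G7 (covers 2 new). Total picks: 2.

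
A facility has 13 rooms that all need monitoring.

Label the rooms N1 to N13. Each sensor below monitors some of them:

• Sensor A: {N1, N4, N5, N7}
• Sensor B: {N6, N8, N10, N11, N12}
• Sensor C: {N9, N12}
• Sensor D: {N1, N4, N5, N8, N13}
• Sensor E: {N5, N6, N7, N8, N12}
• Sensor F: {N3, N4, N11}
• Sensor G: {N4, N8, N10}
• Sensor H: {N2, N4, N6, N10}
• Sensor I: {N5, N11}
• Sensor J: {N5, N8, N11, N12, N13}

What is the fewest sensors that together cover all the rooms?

5

C and D and E and F and H together: C ∪ D ∪ E ∪ F ∪ H = {N1, N2, N3, N4, N5, N6, N7, N8, N9, N10, N11, N12, N13} — every room is covered.
No 4 of the 10 sensors cover everything (all 210 combinations miss at least one room), so 5 is optimal.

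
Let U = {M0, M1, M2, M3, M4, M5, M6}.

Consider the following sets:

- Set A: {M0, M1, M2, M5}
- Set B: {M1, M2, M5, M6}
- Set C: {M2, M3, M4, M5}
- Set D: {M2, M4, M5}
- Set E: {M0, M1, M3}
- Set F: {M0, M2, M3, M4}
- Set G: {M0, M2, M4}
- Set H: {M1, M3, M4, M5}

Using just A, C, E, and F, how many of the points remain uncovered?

Union of A, C, E, F = {M0, M1, M2, M3, M4, M5}.
Not covered: M6 — 1 point.

1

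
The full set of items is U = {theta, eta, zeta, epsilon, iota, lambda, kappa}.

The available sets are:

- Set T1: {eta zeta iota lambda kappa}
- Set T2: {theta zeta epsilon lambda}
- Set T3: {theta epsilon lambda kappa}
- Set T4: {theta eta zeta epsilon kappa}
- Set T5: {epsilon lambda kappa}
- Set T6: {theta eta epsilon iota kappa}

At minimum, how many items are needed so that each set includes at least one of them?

The 2 items {theta, lambda} hit every set.
No single item lies in every set, so at least 2 are needed and 2 is optimal.

2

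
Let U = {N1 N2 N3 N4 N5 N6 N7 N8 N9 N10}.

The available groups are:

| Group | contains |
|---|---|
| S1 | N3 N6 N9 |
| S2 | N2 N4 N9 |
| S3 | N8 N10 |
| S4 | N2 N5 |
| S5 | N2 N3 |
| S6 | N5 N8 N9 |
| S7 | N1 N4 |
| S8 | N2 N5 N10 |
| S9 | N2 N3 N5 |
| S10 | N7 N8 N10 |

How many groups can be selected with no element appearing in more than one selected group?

4

S1, S4, S7, S10 are pairwise disjoint (S1={N3,N6,N9}; S4={N2,N5}; S7={N1,N4}; S10={N7,N8,N10}).
Every remaining group overlaps one of these, and no 5 of the listed groups are pairwise disjoint, so 4 is the maximum.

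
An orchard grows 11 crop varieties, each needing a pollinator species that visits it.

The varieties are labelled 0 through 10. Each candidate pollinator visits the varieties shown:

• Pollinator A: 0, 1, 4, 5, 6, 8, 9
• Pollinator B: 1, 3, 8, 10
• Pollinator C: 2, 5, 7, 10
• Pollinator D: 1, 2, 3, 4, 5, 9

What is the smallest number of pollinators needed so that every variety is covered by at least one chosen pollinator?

3

Take {A, B, C}. Their union is {0, 1, 2, 3, 4, 5, 6, 7, 8, 9, 10}, which is all 11 varieties.
Only A contains 0, so A is forced; the remaining 4 varieties need at least 2 more pollinators (each remaining pollinator adds at most 3) — so at least 3 pollinators are needed, and 3 is optimal.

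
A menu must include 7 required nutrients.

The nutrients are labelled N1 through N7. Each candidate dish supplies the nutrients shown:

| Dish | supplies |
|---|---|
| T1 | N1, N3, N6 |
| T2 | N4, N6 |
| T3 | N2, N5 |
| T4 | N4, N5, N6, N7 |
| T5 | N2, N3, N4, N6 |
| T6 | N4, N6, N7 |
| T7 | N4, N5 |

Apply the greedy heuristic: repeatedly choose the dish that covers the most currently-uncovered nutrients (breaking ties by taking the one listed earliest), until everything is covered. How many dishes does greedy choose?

Greedy: pick T4 (covers 4 new) → pick T1 (covers 2 new) → pick T3 (covers 1 new). Total picks: 3.

3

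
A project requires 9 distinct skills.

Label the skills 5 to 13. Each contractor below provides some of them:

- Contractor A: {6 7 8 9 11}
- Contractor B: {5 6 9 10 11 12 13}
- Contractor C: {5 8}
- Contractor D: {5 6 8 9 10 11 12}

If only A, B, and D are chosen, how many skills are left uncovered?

0

Union of A, B, D = {5, 6, 7, 8, 9, 10, 11, 12, 13} — that's every skill, so 0 are uncovered.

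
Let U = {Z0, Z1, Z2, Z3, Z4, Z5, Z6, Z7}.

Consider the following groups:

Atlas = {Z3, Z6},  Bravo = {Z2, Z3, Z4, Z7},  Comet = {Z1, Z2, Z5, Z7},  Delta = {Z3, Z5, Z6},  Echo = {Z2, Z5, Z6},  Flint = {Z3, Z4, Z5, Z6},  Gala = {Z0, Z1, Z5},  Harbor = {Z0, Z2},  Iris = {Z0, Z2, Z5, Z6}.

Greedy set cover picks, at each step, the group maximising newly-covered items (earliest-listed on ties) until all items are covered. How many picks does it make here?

Greedy: pick Bravo (covers 4 new) → pick Gala (covers 3 new) → pick Atlas (covers 1 new). Total picks: 3.

3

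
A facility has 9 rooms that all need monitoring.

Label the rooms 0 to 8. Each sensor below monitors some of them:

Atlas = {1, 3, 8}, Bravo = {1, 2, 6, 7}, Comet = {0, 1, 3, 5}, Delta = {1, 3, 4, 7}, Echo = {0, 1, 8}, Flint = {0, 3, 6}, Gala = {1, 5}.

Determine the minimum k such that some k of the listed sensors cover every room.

4

Take {Atlas, Bravo, Comet, Delta}. Their union is {0, 1, 2, 3, 4, 5, 6, 7, 8}, which is all 9 rooms.
Only Delta contains 4, so Delta is forced; the remaining 5 rooms need at least 3 more sensors (each remaining sensor adds at most 2) — so at least 4 sensors are needed, and 4 is optimal.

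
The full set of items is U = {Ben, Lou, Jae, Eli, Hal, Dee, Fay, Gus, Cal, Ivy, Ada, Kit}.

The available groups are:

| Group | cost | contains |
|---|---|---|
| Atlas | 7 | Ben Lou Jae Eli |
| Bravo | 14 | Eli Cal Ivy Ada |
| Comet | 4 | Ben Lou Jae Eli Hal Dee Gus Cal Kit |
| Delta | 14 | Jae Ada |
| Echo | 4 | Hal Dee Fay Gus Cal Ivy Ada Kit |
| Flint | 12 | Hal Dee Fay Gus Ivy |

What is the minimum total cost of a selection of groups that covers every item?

Comet, Echo together cover every item (Comet ∪ Echo = {Ben, Lou, Jae, Eli, Hal, Dee, Fay, Gus, Cal, Ivy, Ada, Kit}); total cost 4 + 4 = 8.
No covering selection has total cost below 8.

8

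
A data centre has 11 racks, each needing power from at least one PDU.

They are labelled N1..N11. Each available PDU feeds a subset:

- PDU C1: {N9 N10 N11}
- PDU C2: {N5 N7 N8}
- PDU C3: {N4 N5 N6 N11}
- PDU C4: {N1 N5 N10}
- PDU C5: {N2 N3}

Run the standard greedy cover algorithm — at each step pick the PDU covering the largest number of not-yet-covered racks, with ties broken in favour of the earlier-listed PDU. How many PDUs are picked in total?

Greedy: pick C3 (covers 4 new) → pick C1 (covers 2 new) → pick C2 (covers 2 new) → pick C5 (covers 2 new) → pick C4 (covers 1 new). Total picks: 5.

5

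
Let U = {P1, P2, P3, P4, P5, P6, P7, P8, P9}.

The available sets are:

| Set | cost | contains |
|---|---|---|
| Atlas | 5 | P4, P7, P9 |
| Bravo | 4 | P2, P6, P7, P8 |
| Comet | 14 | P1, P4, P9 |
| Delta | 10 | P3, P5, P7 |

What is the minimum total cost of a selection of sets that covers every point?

28

Bravo, Comet, Delta together cover every point (Bravo ∪ Comet ∪ Delta = {P1, P2, P3, P4, P5, P6, P7, P8, P9}); total cost 4 + 14 + 10 = 28.
The greedy pick Bravo, Atlas, Delta, Comet costs 33; no covering selection beats 28.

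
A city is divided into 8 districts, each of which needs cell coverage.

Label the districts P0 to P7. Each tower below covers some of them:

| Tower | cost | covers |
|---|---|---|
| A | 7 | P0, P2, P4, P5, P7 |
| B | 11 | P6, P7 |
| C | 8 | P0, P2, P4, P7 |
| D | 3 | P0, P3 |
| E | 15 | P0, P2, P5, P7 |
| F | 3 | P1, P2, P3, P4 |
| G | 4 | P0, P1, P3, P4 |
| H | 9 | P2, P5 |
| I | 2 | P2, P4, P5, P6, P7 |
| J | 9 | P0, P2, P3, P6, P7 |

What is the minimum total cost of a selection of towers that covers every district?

6

G, I together cover every district (G ∪ I = {P0, P1, P2, P3, P4, P5, P6, P7}); total cost 4 + 2 = 6.
No covering selection has total cost below 6.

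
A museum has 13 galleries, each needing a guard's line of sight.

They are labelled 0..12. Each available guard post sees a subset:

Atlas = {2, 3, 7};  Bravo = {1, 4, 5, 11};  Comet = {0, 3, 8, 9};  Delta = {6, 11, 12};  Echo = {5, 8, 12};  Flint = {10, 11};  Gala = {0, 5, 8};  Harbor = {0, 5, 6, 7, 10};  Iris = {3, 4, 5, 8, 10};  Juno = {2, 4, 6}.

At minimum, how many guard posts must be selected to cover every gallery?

5

Take {Atlas, Bravo, Comet, Delta, Harbor}. Their union is {0, 1, 2, 3, 4, 5, 6, 7, 8, 9, 10, 11, 12}, which is all 13 galleries.
No 4 of the 10 guard posts cover everything (all 210 combinations miss at least one gallery), so 5 is optimal.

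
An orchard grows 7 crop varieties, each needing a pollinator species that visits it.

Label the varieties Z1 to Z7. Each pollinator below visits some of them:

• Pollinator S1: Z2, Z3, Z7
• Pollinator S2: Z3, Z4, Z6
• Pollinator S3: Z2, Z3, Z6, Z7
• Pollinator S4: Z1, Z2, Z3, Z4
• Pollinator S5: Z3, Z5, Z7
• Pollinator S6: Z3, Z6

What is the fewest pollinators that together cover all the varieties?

3

S4 and S5 and S6 together: S4 ∪ S5 ∪ S6 = {Z1, Z2, Z3, Z4, Z5, Z6, Z7} — every variety is covered.
Only S4 contains Z1, so S4 is forced; the remaining 3 varieties need at least 2 more pollinators (each remaining pollinator adds at most 2) — so at least 3 pollinators are needed, and 3 is optimal.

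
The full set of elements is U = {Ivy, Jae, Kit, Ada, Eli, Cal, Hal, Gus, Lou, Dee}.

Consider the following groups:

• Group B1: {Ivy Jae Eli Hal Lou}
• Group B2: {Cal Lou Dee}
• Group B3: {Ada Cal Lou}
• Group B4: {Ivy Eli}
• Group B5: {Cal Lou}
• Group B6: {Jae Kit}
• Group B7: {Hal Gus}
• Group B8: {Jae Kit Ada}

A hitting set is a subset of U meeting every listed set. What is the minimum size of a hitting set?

4

Take H = {Jae, Eli, Cal, Gus}. Each listed group contains at least one of these, so H is a hitting set of size 4.
The groups B3, B4, B6, B7 are pairwise disjoint, so any hitting set needs a separate element for each — at least 4. Hence 4 is optimal.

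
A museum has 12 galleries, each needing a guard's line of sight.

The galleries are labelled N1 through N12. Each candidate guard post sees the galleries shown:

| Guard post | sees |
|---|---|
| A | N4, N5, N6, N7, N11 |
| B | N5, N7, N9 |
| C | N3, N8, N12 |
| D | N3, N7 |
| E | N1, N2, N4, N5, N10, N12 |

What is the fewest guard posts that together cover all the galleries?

Take {A, B, C, E}. Their union is {N1, N2, N3, N4, N5, N6, N7, N8, N9, N10, N11, N12}, which is all 12 galleries.
No 3 of the 5 guard posts cover everything (all 10 combinations miss at least one gallery), so 4 is optimal.

4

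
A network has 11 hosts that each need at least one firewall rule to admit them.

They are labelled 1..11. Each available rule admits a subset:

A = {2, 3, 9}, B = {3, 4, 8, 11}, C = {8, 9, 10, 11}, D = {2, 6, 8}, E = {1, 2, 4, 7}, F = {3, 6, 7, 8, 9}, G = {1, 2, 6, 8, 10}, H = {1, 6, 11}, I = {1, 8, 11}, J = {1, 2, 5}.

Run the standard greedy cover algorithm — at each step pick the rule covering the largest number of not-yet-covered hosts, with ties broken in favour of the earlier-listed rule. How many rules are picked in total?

4

Greedy: pick F (covers 5 new) → pick E (covers 3 new) → pick C (covers 2 new) → pick J (covers 1 new). Total picks: 4.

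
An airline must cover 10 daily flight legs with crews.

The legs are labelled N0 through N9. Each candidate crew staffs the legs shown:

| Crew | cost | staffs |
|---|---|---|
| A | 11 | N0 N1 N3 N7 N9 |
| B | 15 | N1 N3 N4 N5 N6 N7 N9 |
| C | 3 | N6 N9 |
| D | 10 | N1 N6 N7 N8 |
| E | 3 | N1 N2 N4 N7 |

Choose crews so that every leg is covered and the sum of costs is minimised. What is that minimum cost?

A, B, D, E together cover every leg (A ∪ B ∪ D ∪ E = {N0, N1, N2, N3, N4, N5, N6, N7, N8, N9}); total cost 11 + 15 + 10 + 3 = 39.
The greedy pick E, C, A, D, B costs 42; no covering selection beats 39.

39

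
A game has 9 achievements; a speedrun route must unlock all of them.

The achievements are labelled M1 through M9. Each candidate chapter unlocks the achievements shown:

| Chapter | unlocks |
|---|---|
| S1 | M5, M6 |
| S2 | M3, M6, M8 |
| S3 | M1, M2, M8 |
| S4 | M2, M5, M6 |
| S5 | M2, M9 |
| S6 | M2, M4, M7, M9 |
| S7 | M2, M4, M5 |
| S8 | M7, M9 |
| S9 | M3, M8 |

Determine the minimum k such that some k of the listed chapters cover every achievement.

S1 and S3 and S6 and S9 together: S1 ∪ S3 ∪ S6 ∪ S9 = {M1, M2, M3, M4, M5, M6, M7, M8, M9} — every achievement is covered.
No 3 of the 9 chapters cover everything (all 84 combinations miss at least one achievement), so 4 is optimal.

4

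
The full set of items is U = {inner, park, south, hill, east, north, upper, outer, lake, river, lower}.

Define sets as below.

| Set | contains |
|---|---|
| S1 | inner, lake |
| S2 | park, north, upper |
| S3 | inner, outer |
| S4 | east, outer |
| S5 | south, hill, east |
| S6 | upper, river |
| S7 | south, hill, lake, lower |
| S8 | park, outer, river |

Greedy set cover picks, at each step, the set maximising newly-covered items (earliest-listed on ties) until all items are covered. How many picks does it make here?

5

Greedy: pick S7 (covers 4 new) → pick S2 (covers 3 new) → pick S3 (covers 2 new) → pick S4 (covers 1 new) → pick S6 (covers 1 new). Total picks: 5.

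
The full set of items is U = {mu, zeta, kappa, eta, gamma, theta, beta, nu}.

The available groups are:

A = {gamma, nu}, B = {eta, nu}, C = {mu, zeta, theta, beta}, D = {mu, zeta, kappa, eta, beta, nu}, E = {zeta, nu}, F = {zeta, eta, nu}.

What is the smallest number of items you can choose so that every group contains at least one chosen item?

The 2 items {beta, nu} hit every group.
The groups A, C are pairwise disjoint, so any hitting set needs a separate item for each — at least 2. Hence 2 is optimal.

2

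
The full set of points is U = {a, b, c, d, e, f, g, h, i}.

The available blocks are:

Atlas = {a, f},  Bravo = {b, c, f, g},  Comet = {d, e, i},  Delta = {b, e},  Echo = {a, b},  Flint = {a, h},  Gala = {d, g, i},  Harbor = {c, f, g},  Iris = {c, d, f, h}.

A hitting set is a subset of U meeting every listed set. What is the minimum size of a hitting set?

4

The 4 points {a, c, d, e} hit every block.
No choice of 3 points meets every block, so 4 is the minimum.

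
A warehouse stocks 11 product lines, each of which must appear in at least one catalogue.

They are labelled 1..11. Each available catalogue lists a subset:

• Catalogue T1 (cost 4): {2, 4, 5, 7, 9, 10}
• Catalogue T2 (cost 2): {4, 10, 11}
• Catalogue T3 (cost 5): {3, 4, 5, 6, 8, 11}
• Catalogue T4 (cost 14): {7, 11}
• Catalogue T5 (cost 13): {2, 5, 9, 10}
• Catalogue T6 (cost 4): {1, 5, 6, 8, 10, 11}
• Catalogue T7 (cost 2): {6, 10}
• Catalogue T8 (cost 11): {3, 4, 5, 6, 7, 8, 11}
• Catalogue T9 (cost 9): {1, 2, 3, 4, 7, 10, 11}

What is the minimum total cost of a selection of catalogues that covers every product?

T1, T3, T6 together cover every product (T1 ∪ T3 ∪ T6 = {1, 2, 3, 4, 5, 6, 7, 8, 9, 10, 11}); total cost 4 + 5 + 4 = 13.
No covering selection has total cost below 13.

13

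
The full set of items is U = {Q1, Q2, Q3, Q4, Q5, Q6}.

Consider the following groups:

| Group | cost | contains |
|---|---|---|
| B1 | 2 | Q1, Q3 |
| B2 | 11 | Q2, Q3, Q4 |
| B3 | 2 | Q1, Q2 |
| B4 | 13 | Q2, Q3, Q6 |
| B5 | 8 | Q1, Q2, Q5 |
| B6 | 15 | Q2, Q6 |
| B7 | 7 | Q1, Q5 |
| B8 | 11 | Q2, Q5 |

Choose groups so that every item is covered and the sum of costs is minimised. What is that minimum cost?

B2, B4, B7 together cover every item (B2 ∪ B4 ∪ B7 = {Q1, Q2, Q3, Q4, Q5, Q6}); total cost 11 + 13 + 7 = 31.
The greedy pick B1, B3, B7, B2, B4 costs 35; no covering selection beats 31.

31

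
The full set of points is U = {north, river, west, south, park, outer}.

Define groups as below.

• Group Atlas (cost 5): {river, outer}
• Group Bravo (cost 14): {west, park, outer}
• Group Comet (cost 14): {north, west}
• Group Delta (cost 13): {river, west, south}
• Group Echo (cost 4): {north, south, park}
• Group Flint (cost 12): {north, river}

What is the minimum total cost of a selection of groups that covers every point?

22

Atlas, Delta, Echo together cover every point (Atlas ∪ Delta ∪ Echo = {north, river, west, south, park, outer}); total cost 5 + 13 + 4 = 22.
No covering selection has total cost below 22.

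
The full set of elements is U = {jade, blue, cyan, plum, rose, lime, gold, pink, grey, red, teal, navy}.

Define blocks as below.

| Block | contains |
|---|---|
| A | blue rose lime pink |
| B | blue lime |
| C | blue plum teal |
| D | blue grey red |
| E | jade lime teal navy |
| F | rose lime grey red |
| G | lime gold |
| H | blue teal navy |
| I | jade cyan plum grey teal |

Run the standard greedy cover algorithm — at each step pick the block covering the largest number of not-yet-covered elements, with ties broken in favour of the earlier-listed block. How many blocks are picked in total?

Greedy: pick I (covers 5 new) → pick A (covers 4 new) → pick D (covers 1 new) → pick E (covers 1 new) → pick G (covers 1 new). Total picks: 5.

5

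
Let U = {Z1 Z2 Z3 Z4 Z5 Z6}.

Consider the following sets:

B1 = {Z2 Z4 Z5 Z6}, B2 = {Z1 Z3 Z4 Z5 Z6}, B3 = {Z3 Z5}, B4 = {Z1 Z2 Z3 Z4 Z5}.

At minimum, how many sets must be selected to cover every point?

2

Take {B2, B4}. Their union is {Z1, Z2, Z3, Z4, Z5, Z6}, which is all 6 points.
No single set has all 6 points (the largest, B2, has 5), so 2 is optimal.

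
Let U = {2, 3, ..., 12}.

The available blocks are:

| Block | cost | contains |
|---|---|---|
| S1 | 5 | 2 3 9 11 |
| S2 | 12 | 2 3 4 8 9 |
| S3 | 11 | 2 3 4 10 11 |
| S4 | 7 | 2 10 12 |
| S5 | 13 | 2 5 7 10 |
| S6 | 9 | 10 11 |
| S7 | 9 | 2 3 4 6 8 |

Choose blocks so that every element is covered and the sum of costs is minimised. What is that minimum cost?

S1, S4, S5, S7 together cover every element (S1 ∪ S4 ∪ S5 ∪ S7 = {2, 3, 4, 5, 6, 7, 8, 9, 10, 11, 12}); total cost 5 + 7 + 13 + 9 = 34.
No covering selection has total cost below 34.

34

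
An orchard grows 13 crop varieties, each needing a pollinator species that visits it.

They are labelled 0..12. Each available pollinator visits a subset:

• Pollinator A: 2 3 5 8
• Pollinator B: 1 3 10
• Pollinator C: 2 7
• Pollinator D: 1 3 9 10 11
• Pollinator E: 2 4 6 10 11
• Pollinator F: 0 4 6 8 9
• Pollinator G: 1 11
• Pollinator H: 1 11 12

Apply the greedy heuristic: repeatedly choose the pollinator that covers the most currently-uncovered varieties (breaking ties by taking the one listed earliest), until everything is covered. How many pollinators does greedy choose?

5

Greedy: pick D (covers 5 new) → pick F (covers 4 new) → pick A (covers 2 new) → pick C (covers 1 new) → pick H (covers 1 new). Total picks: 5.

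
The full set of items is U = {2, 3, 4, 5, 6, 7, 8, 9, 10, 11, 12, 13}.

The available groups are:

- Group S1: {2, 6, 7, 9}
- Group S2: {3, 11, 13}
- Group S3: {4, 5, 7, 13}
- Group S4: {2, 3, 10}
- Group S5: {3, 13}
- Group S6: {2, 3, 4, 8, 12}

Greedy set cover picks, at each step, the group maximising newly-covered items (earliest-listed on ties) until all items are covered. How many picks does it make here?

Greedy: pick S6 (covers 5 new) → pick S1 (covers 3 new) → pick S2 (covers 2 new) → pick S3 (covers 1 new) → pick S4 (covers 1 new). Total picks: 5.

5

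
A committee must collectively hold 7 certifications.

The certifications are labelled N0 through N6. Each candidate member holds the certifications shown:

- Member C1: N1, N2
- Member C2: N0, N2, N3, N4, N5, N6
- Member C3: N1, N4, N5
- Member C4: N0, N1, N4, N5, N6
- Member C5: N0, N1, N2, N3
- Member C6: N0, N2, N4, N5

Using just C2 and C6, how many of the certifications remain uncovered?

Union of C2, C6 = {N0, N2, N3, N4, N5, N6}.
Not covered: N1 — 1 certification.

1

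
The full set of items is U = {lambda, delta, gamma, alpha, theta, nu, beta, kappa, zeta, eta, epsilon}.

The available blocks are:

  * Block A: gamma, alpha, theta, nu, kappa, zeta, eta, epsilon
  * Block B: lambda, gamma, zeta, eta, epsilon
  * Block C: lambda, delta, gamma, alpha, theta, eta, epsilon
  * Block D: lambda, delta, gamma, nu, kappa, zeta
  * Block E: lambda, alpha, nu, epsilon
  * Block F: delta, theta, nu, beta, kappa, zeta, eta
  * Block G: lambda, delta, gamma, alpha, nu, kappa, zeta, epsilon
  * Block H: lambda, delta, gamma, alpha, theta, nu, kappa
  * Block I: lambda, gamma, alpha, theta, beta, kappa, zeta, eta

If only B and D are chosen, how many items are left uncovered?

Union of B, D = {lambda, delta, gamma, nu, kappa, zeta, eta, epsilon}.
Not covered: alpha, theta, beta — 3 items.

3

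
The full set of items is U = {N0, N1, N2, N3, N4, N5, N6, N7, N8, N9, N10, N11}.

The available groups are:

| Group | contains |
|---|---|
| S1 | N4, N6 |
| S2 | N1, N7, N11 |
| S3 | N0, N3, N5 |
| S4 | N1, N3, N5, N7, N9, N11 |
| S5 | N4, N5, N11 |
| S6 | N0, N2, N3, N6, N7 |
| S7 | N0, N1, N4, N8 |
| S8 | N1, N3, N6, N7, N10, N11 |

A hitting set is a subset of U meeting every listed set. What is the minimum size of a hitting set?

3

The 3 items {N0, N4, N11} hit every group.
The groups S1, S2, S3 are pairwise disjoint, so any hitting set needs a separate item for each — at least 3. Hence 3 is optimal.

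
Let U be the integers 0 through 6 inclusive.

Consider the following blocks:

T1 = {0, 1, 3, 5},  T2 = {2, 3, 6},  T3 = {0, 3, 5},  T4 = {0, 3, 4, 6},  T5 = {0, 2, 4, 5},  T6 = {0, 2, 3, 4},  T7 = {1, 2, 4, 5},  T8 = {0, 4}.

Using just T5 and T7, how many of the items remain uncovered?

2

Union of T5, T7 = {0, 1, 2, 4, 5}.
Not covered: 3, 6 — 2 items.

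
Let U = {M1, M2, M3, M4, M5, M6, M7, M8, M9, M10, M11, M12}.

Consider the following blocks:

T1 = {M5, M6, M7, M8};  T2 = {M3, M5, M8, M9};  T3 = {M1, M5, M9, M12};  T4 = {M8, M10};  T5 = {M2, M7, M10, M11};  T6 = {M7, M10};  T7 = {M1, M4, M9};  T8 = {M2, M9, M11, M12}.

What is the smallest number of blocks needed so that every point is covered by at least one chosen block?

T1 and T2 and T5 and T7 and T8 together: T1 ∪ T2 ∪ T5 ∪ T7 ∪ T8 = {M1, M2, M3, M4, M5, M6, M7, M8, M9, M10, M11, M12} — every point is covered.
No 4 of the 8 blocks cover everything (all 70 combinations miss at least one point), so 5 is optimal.

5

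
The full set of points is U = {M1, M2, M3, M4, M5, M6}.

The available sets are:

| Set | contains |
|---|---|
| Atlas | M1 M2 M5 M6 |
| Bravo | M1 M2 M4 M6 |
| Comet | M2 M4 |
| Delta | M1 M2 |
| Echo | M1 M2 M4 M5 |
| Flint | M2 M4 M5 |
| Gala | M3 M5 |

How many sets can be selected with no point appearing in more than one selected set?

2

Comet, Gala are pairwise disjoint (Comet={M2,M4}; Gala={M3,M5}).
Every remaining set overlaps one of these, and no 3 of the listed sets are pairwise disjoint, so 2 is the maximum.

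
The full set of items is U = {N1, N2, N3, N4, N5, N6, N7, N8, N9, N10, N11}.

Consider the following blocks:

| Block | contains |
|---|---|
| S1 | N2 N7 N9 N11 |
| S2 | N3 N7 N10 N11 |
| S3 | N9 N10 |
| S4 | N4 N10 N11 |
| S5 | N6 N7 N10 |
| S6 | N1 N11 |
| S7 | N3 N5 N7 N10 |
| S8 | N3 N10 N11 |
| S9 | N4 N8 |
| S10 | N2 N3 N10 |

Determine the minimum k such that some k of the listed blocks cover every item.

S1, S5, S6, S7, and S9 cover everything between them: the union {N1, N2, N3, N4, N5, N6, N7, N8, N9, N10, N11} is all of U.
No 4 of the 10 blocks cover everything (all 210 combinations miss at least one item), so 5 is optimal.

5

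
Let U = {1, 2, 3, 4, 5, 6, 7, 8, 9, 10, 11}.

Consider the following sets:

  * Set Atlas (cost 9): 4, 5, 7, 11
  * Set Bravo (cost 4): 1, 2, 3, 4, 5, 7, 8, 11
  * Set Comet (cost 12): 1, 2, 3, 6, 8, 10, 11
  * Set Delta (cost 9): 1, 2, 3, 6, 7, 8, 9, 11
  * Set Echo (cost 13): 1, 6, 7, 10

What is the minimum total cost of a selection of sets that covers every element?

Bravo, Comet, Delta together cover every element (Bravo ∪ Comet ∪ Delta = {1, 2, 3, 4, 5, 6, 7, 8, 9, 10, 11}); total cost 4 + 12 + 9 = 25.
No covering selection has total cost below 25.

25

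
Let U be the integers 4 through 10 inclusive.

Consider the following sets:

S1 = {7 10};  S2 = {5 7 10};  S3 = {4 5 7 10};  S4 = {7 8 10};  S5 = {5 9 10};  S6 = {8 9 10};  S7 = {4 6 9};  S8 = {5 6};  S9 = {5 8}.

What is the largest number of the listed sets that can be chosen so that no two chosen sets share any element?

3

S1, S7, S9 are pairwise disjoint (S1={7,10}; S7={4,6,9}; S9={5,8}).
Every remaining set overlaps one of these, and no 4 of the listed sets are pairwise disjoint, so 3 is the maximum.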